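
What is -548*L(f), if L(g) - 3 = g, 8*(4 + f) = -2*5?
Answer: 1233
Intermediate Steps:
f = -21/4 (f = -4 + (-2*5)/8 = -4 + (1/8)*(-10) = -4 - 5/4 = -21/4 ≈ -5.2500)
L(g) = 3 + g
-548*L(f) = -548*(3 - 21/4) = -548*(-9/4) = 1233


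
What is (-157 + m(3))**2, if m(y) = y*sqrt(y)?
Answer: 24676 - 942*sqrt(3) ≈ 23044.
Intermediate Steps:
m(y) = y**(3/2)
(-157 + m(3))**2 = (-157 + 3**(3/2))**2 = (-157 + 3*sqrt(3))**2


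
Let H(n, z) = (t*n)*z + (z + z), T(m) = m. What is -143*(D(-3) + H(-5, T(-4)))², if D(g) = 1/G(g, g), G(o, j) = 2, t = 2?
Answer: -604175/4 ≈ -1.5104e+5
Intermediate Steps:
H(n, z) = 2*z + 2*n*z (H(n, z) = (2*n)*z + (z + z) = 2*n*z + 2*z = 2*z + 2*n*z)
D(g) = ½ (D(g) = 1/2 = ½)
-143*(D(-3) + H(-5, T(-4)))² = -143*(½ + 2*(-4)*(1 - 5))² = -143*(½ + 2*(-4)*(-4))² = -143*(½ + 32)² = -143*(65/2)² = -143*4225/4 = -604175/4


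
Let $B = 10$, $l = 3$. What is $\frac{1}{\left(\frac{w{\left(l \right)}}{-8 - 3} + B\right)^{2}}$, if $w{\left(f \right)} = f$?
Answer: $\frac{121}{11449} \approx 0.010569$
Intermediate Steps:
$\frac{1}{\left(\frac{w{\left(l \right)}}{-8 - 3} + B\right)^{2}} = \frac{1}{\left(\frac{3}{-8 - 3} + 10\right)^{2}} = \frac{1}{\left(\frac{3}{-11} + 10\right)^{2}} = \frac{1}{\left(3 \left(- \frac{1}{11}\right) + 10\right)^{2}} = \frac{1}{\left(- \frac{3}{11} + 10\right)^{2}} = \frac{1}{\left(\frac{107}{11}\right)^{2}} = \frac{1}{\frac{11449}{121}} = \frac{121}{11449}$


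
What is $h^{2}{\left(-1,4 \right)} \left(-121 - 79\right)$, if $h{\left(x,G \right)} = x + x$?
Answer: $-800$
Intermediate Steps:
$h{\left(x,G \right)} = 2 x$
$h^{2}{\left(-1,4 \right)} \left(-121 - 79\right) = \left(2 \left(-1\right)\right)^{2} \left(-121 - 79\right) = \left(-2\right)^{2} \left(-200\right) = 4 \left(-200\right) = -800$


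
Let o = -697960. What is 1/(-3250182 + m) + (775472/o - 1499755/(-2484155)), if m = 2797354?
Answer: -126050617207193/248459390050540 ≈ -0.50733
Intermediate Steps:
1/(-3250182 + m) + (775472/o - 1499755/(-2484155)) = 1/(-3250182 + 2797354) + (775472/(-697960) - 1499755/(-2484155)) = 1/(-452828) + (775472*(-1/697960) - 1499755*(-1/2484155)) = -1/452828 + (-96934/87245 + 299951/496831) = -1/452828 - 21990591159/43346020595 = -126050617207193/248459390050540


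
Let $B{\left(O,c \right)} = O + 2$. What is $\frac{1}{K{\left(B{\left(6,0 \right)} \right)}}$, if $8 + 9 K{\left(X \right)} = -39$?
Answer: $- \frac{9}{47} \approx -0.19149$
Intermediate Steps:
$B{\left(O,c \right)} = 2 + O$
$K{\left(X \right)} = - \frac{47}{9}$ ($K{\left(X \right)} = - \frac{8}{9} + \frac{1}{9} \left(-39\right) = - \frac{8}{9} - \frac{13}{3} = - \frac{47}{9}$)
$\frac{1}{K{\left(B{\left(6,0 \right)} \right)}} = \frac{1}{- \frac{47}{9}} = - \frac{9}{47}$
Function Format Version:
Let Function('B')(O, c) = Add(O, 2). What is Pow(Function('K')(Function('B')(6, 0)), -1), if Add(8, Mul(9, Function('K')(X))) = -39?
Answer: Rational(-9, 47) ≈ -0.19149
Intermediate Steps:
Function('B')(O, c) = Add(2, O)
Function('K')(X) = Rational(-47, 9) (Function('K')(X) = Add(Rational(-8, 9), Mul(Rational(1, 9), -39)) = Add(Rational(-8, 9), Rational(-13, 3)) = Rational(-47, 9))
Pow(Function('K')(Function('B')(6, 0)), -1) = Pow(Rational(-47, 9), -1) = Rational(-9, 47)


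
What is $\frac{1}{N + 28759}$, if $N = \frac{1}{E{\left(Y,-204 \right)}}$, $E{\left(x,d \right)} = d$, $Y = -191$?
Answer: $\frac{204}{5866835} \approx 3.4772 \cdot 10^{-5}$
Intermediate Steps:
$N = - \frac{1}{204}$ ($N = \frac{1}{-204} = - \frac{1}{204} \approx -0.004902$)
$\frac{1}{N + 28759} = \frac{1}{- \frac{1}{204} + 28759} = \frac{1}{\frac{5866835}{204}} = \frac{204}{5866835}$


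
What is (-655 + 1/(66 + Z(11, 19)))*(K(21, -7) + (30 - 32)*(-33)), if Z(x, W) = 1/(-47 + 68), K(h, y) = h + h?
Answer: -98114112/1387 ≈ -70738.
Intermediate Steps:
K(h, y) = 2*h
Z(x, W) = 1/21
(-655 + 1/(66 + Z(11, 19)))*(K(21, -7) + (30 - 32)*(-33)) = (-655 + 1/(66 + 1/21))*(2*21 + (30 - 32)*(-33)) = (-655 + 1/(1387/21))*(42 - 2*(-33)) = (-655 + 21/1387)*(42 + 66) = -908464/1387*108 = -98114112/1387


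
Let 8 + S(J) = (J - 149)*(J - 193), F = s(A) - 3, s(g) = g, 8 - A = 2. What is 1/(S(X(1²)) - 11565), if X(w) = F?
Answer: 1/16167 ≈ 6.1854e-5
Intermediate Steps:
A = 6 (A = 8 - 1*2 = 8 - 2 = 6)
F = 3 (F = 6 - 3 = 3)
X(w) = 3
S(J) = -8 + (-193 + J)*(-149 + J) (S(J) = -8 + (J - 149)*(J - 193) = -8 + (-149 + J)*(-193 + J) = -8 + (-193 + J)*(-149 + J))
1/(S(X(1²)) - 11565) = 1/((28749 + 3² - 342*3) - 11565) = 1/((28749 + 9 - 1026) - 11565) = 1/(27732 - 11565) = 1/16167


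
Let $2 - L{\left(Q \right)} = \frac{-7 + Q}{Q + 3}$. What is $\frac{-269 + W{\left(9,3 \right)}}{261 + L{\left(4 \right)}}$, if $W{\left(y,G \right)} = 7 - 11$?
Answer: $- \frac{1911}{1844} \approx -1.0363$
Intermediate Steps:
$W{\left(y,G \right)} = -4$
$L{\left(Q \right)} = 2 - \frac{-7 + Q}{3 + Q}$ ($L{\left(Q \right)} = 2 - \frac{-7 + Q}{Q + 3} = 2 - \frac{-7 + Q}{3 + Q}$)
$\frac{-269 + W{\left(9,3 \right)}}{261 + L{\left(4 \right)}} = \frac{-269 - 4}{261 + \frac{13 + 4}{3 + 4}} = - \frac{273}{261 + \frac{1}{7} \cdot 17} = - \frac{273}{261 + \frac{17}{7}} = - \frac{273}{\frac{1844}{7}} = \left(-273\right) \frac{7}{1844} = - \frac{1911}{1844}$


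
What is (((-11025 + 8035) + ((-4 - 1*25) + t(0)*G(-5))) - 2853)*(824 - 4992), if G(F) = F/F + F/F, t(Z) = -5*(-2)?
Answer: 24391136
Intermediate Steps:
t(Z) = 10
G(F) = 2 (G(F) = 1 + 1 = 2)
(((-11025 + 8035) + ((-4 - 1*25) + t(0)*G(-5))) - 2853)*(824 - 4992) = (((-11025 + 8035) + ((-4 - 1*25) + 10*2)) - 2853)*(824 - 4992) = ((-2990 + ((-4 - 25) + 20)) - 2853)*(-4168) = ((-2990 + (-29 + 20)) - 2853)*(-4168) = ((-2990 - 9) - 2853)*(-4168) = (-2999 - 2853)*(-4168) = -5852*(-4168) = 24391136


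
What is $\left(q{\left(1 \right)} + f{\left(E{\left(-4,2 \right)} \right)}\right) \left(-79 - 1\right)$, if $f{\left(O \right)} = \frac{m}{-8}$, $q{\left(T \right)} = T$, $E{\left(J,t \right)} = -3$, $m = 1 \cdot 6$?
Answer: $-20$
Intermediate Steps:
$m = 6$
$f{\left(O \right)} = - \frac{3}{4}$ ($f{\left(O \right)} = \frac{6}{-8} = 6 \left(- \frac{1}{8}\right) = - \frac{3}{4}$)
$\left(q{\left(1 \right)} + f{\left(E{\left(-4,2 \right)} \right)}\right) \left(-79 - 1\right) = \left(1 - \frac{3}{4}\right) \left(-79 - 1\right) = \frac{-79 - 1}{4} = \frac{1}{4} \left(-80\right) = -20$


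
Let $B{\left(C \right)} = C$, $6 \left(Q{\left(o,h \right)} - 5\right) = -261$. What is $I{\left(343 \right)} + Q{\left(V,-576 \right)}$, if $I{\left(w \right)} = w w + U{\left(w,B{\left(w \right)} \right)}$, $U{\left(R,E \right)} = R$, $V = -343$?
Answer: $\frac{235907}{2} \approx 1.1795 \cdot 10^{5}$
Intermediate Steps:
$Q{\left(o,h \right)} = - \frac{77}{2}$ ($Q{\left(o,h \right)} = 5 + \frac{1}{6} \left(-261\right) = 5 - \frac{87}{2} = - \frac{77}{2}$)
$I{\left(w \right)} = w + w^{2}$ ($I{\left(w \right)} = w w + w = w^{2} + w = w + w^{2}$)
$I{\left(343 \right)} + Q{\left(V,-576 \right)} = 343 \left(1 + 343\right) - \frac{77}{2} = 343 \cdot 344 - \frac{77}{2} = 117992 - \frac{77}{2} = \frac{235907}{2}$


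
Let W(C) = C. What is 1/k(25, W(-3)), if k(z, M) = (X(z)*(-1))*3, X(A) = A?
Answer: -1/75 ≈ -0.013333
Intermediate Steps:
k(z, M) = -3*z (k(z, M) = (z*(-1))*3 = -z*3 = -3*z)
1/k(25, W(-3)) = 1/(-3*25) = 1/(-75) = -1/75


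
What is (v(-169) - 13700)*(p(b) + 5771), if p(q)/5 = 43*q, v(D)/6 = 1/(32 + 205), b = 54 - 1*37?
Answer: -10201740948/79 ≈ -1.2914e+8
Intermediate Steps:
b = 17 (b = 54 - 37 = 17)
v(D) = 2/79 (v(D) = 6/(32 + 205) = 6/237 = 6*(1/237) = 2/79)
p(q) = 215*q (p(q) = 5*(43*q) = 215*q)
(v(-169) - 13700)*(p(b) + 5771) = (2/79 - 13700)*(215*17 + 5771) = -1082298*(3655 + 5771)/79 = -1082298/79*9426 = -10201740948/79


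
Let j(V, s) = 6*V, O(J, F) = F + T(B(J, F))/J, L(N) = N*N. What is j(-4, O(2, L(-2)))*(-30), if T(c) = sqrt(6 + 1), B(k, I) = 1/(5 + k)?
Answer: 720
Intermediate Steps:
L(N) = N**2
T(c) = sqrt(7)
O(J, F) = F + sqrt(7)/J
j(-4, O(2, L(-2)))*(-30) = (6*(-4))*(-30) = -24*(-30) = 720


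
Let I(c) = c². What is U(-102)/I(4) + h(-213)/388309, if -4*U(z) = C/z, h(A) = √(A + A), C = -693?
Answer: -231/2176 + I*√426/388309 ≈ -0.10616 + 5.3153e-5*I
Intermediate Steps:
h(A) = √2*√A (h(A) = √(2*A) = √2*√A)
U(z) = 693/(4*z) (U(z) = -(-693)/(4*z) = 693/(4*z))
U(-102)/I(4) + h(-213)/388309 = ((693/4)/(-102))/(4²) + (√2*√(-213))/388309 = ((693/4)*(-1/102))/16 + (√2*(I*√213))*(1/388309) = -231/136*1/16 + (I*√426)*(1/388309) = -231/2176 + I*√426/388309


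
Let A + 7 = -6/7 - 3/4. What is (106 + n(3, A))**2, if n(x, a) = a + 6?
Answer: 8381025/784 ≈ 10690.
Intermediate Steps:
A = -241/28 (A = -7 + (-6/7 - 3/4) = -7 - 45/28 = -241/28 ≈ -8.6071)
n(x, a) = 6 + a
(106 + n(3, A))**2 = (106 + (6 - 241/28))**2 = (106 - 73/28)**2 = (2895/28)**2 = 8381025/784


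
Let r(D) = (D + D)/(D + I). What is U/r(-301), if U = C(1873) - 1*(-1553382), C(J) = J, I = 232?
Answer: 107312595/602 ≈ 1.7826e+5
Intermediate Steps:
U = 1555255 (U = 1873 - 1*(-1553382) = 1873 + 1553382 = 1555255)
r(D) = 2*D/(232 + D) (r(D) = (D + D)/(D + 232) = (2*D)/(232 + D) = 2*D/(232 + D))
U/r(-301) = 1555255/((2*(-301)/(232 - 301))) = 1555255/((2*(-301)/(-69))) = 1555255/((2*(-301)*(-1/69))) = 1555255/(602/69) = 1555255*(69/602) = 107312595/602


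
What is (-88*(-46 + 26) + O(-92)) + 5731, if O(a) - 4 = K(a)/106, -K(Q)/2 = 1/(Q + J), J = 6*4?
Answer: 27011981/3604 ≈ 7495.0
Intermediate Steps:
J = 24
K(Q) = -2/(24 + Q) (K(Q) = -2/(Q + 24) = -2/(24 + Q))
O(a) = 4 - 1/(53*(24 + a)) (O(a) = 4 - 2/(24 + a)/106 = 4 - 2/(24 + a)*(1/106) = 4 - 1/(53*(24 + a)))
(-88*(-46 + 26) + O(-92)) + 5731 = (-88*(-46 + 26) + (5087 + 212*(-92))/(53*(24 - 92))) + 5731 = (-88*(-20) + (1/53)*(5087 - 19504)/(-68)) + 5731 = (1760 + (1/53)*(-1/68)*(-14417)) + 5731 = (1760 + 14417/3604) + 5731 = 6357457/3604 + 5731 = 27011981/3604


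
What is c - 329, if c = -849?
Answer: -1178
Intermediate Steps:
c - 329 = -849 - 329 = -1178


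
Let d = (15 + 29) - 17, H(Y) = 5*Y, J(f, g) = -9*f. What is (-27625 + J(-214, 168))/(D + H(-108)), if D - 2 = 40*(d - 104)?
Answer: 25699/3618 ≈ 7.1031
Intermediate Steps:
d = 27 (d = 44 - 17 = 27)
D = -3078 (D = 2 + 40*(27 - 104) = 2 + 40*(-77) = 2 - 3080 = -3078)
(-27625 + J(-214, 168))/(D + H(-108)) = (-27625 - 9*(-214))/(-3078 + 5*(-108)) = (-27625 + 1926)/(-3078 - 540) = -25699/(-3618) = -25699*(-1/3618) = 25699/3618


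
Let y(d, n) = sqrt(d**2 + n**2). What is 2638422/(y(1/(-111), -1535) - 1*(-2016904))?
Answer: 32782755056548824/25060294185879055 - 146432421*sqrt(29031048226)/25060294185879055 ≈ 1.3072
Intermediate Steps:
2638422/(y(1/(-111), -1535) - 1*(-2016904)) = 2638422/(sqrt((1/(-111))**2 + (-1535)**2) - 1*(-2016904)) = 2638422/(sqrt((-1/111)**2 + 2356225) + 2016904) = 2638422/(sqrt(1/12321 + 2356225) + 2016904) = 2638422/(sqrt(29031048226/12321) + 2016904) = 2638422/(sqrt(29031048226)/111 + 2016904) = 2638422/(2016904 + sqrt(29031048226)/111)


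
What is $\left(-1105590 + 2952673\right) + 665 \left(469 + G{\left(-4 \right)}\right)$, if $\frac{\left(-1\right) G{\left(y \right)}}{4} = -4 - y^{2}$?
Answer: $2212168$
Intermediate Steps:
$G{\left(y \right)} = 16 + 4 y^{2}$ ($G{\left(y \right)} = - 4 \left(-4 - y^{2}\right) = 16 + 4 y^{2}$)
$\left(-1105590 + 2952673\right) + 665 \left(469 + G{\left(-4 \right)}\right) = \left(-1105590 + 2952673\right) + 665 \left(469 + \left(16 + 4 \left(-4\right)^{2}\right)\right) = 1847083 + 665 \left(469 + \left(16 + 4 \cdot 16\right)\right) = 1847083 + 665 \left(469 + \left(16 + 64\right)\right) = 1847083 + 665 \left(469 + 80\right) = 1847083 + 665 \cdot 549 = 1847083 + 365085 = 2212168$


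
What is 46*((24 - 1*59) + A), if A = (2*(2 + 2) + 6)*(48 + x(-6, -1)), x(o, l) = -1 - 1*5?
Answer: 25438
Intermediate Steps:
x(o, l) = -6 (x(o, l) = -1 - 5 = -6)
A = 588 (A = (2*(2 + 2) + 6)*(48 - 6) = (2*4 + 6)*42 = (8 + 6)*42 = 14*42 = 588)
46*((24 - 1*59) + A) = 46*((24 - 1*59) + 588) = 46*((24 - 59) + 588) = 46*(-35 + 588) = 46*553 = 25438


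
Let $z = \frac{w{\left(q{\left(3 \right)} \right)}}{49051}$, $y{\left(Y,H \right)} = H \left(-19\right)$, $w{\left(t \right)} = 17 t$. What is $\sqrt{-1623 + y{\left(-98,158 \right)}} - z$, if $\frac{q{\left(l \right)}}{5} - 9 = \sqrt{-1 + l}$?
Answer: $- \frac{765}{49051} - \frac{85 \sqrt{2}}{49051} + 5 i \sqrt{185} \approx -0.018047 + 68.007 i$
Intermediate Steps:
$q{\left(l \right)} = 45 + 5 \sqrt{-1 + l}$
$y{\left(Y,H \right)} = - 19 H$
$z = \frac{765}{49051} + \frac{85 \sqrt{2}}{49051}$ ($z = \frac{17 \left(45 + 5 \sqrt{-1 + 3}\right)}{49051} = 17 \left(45 + 5 \sqrt{2}\right) \frac{1}{49051} = \left(765 + 85 \sqrt{2}\right) \frac{1}{49051} = \frac{765}{49051} + \frac{85 \sqrt{2}}{49051} \approx 0.018047$)
$\sqrt{-1623 + y{\left(-98,158 \right)}} - z = \sqrt{-1623 - 3002} - \left(\frac{765}{49051} + \frac{85 \sqrt{2}}{49051}\right) = \sqrt{-4625} - \left(\frac{765}{49051} + \frac{85 \sqrt{2}}{49051}\right) = 5 i \sqrt{185} - \left(\frac{765}{49051} + \frac{85 \sqrt{2}}{49051}\right) = - \frac{765}{49051} - \frac{85 \sqrt{2}}{49051} + 5 i \sqrt{185}$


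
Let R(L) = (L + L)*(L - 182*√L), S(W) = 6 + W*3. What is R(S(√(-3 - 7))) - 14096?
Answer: -14096 + 18*(2 + I*√10)² - 1092*√3*(2 + I*√10)^(3/2) ≈ -15032.0 - 13437.0*I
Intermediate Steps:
S(W) = 6 + 3*W
R(L) = 2*L*(L - 182*√L) (R(L) = (2*L)*(L - 182*√L) = 2*L*(L - 182*√L))
R(S(√(-3 - 7))) - 14096 = (-364*(6 + 3*√(-3 - 7))^(3/2) + 2*(6 + 3*√(-3 - 7))²) - 14096 = (-364*(6 + 3*√(-10))^(3/2) + 2*(6 + 3*√(-10))²) - 14096 = (-364*(6 + 3*(I*√10))^(3/2) + 2*(6 + 3*(I*√10))²) - 14096 = (-364*(6 + 3*I*√10)^(3/2) + 2*(6 + 3*I*√10)²) - 14096 = -14096 - 364*(6 + 3*I*√10)^(3/2) + 2*(6 + 3*I*√10)²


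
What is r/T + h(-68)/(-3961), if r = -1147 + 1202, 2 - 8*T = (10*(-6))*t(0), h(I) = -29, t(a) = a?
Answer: 871449/3961 ≈ 220.01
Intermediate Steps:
T = ¼ (T = ¼ - 10*(-6)*0/8 = ¼ - (-15)*0/2 = ¼ - ⅛*0 = ¼ + 0 = ¼ ≈ 0.25000)
r = 55
r/T + h(-68)/(-3961) = 55/(¼) - 29/(-3961) = 55*4 - 29*(-1/3961) = 220 + 29/3961 = 871449/3961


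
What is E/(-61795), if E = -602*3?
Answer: 1806/61795 ≈ 0.029226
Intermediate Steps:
E = -1806
E/(-61795) = -1806/(-61795) = -1806*(-1/61795) = 1806/61795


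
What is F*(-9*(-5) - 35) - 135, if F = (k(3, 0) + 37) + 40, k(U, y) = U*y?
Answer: 635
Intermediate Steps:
F = 77 (F = (3*0 + 37) + 40 = (0 + 37) + 40 = 37 + 40 = 77)
F*(-9*(-5) - 35) - 135 = 77*(-9*(-5) - 35) - 135 = 77*(45 - 35) - 135 = 77*10 - 135 = 770 - 135 = 635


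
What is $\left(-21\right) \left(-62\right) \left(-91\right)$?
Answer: $-118482$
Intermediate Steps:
$\left(-21\right) \left(-62\right) \left(-91\right) = 1302 \left(-91\right) = -118482$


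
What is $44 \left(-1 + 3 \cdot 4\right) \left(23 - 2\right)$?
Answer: $10164$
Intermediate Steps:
$44 \left(-1 + 3 \cdot 4\right) \left(23 - 2\right) = 44 \left(-1 + 12\right) \left(23 - 2\right) = 44 \cdot 11 \cdot 21 = 484 \cdot 21 = 10164$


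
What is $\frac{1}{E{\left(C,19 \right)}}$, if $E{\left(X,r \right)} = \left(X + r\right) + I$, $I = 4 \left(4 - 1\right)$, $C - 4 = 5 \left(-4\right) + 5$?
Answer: $\frac{1}{20} \approx 0.05$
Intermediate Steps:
$C = -11$ ($C = 4 + \left(5 \left(-4\right) + 5\right) = 4 + \left(-20 + 5\right) = 4 - 15 = -11$)
$I = 12$ ($I = 4 \cdot 3 = 12$)
$E{\left(X,r \right)} = 12 + X + r$ ($E{\left(X,r \right)} = \left(X + r\right) + 12 = 12 + X + r$)
$\frac{1}{E{\left(C,19 \right)}} = \frac{1}{12 - 11 + 19} = \frac{1}{20}$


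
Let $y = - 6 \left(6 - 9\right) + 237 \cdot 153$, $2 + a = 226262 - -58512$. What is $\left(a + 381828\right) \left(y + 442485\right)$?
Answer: $319144082400$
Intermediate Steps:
$a = 284772$ ($a = -2 + \left(226262 - -58512\right) = -2 + \left(226262 + 58512\right) = -2 + 284774 = 284772$)
$y = 36279$ ($y = \left(-6\right) \left(-3\right) + 36261 = 18 + 36261 = 36279$)
$\left(a + 381828\right) \left(y + 442485\right) = \left(284772 + 381828\right) \left(36279 + 442485\right) = 666600 \cdot 478764 = 319144082400$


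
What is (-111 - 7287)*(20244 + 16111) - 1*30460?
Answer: -268984750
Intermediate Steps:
(-111 - 7287)*(20244 + 16111) - 1*30460 = -7398*36355 - 30460 = -268954290 - 30460 = -268984750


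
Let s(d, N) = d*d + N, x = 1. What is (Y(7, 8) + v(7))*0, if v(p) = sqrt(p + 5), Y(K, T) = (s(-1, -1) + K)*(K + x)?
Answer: 0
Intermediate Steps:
s(d, N) = N + d**2 (s(d, N) = d**2 + N = N + d**2)
Y(K, T) = K*(1 + K) (Y(K, T) = ((-1 + (-1)**2) + K)*(K + 1) = ((-1 + 1) + K)*(1 + K) = (0 + K)*(1 + K) = K*(1 + K))
v(p) = sqrt(5 + p)
(Y(7, 8) + v(7))*0 = (7*(1 + 7) + sqrt(5 + 7))*0 = (7*8 + sqrt(12))*0 = (56 + 2*sqrt(3))*0 = 0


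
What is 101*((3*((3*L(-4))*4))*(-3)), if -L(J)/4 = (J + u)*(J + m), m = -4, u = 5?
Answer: -349056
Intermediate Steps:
L(J) = -4*(-4 + J)*(5 + J) (L(J) = -4*(J + 5)*(J - 4) = -4*(5 + J)*(-4 + J) = -4*(-4 + J)*(5 + J))
101*((3*((3*L(-4))*4))*(-3)) = 101*((3*((3*(80 - 4*(-4) - 4*(-4)**2))*4))*(-3)) = 101*((3*((3*(80 + 16 - 4*16))*4))*(-3)) = 101*((3*((3*(80 + 16 - 64))*4))*(-3)) = 101*((3*((3*32)*4))*(-3)) = 101*((3*(96*4))*(-3)) = 101*((3*384)*(-3)) = 101*(1152*(-3)) = 101*(-3456) = -349056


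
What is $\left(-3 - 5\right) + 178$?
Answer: $170$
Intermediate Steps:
$\left(-3 - 5\right) + 178 = -8 + 178 = 170$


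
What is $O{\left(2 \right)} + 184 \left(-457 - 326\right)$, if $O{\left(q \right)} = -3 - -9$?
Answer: $-144066$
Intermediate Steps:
$O{\left(q \right)} = 6$ ($O{\left(q \right)} = -3 + 9 = 6$)
$O{\left(2 \right)} + 184 \left(-457 - 326\right) = 6 + 184 \left(-457 - 326\right) = 6 + 184 \left(-783\right) = 6 - 144072 = -144066$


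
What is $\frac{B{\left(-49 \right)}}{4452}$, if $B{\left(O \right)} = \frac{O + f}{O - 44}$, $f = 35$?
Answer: $\frac{1}{29574} \approx 3.3813 \cdot 10^{-5}$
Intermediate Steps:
$B{\left(O \right)} = \frac{35 + O}{-44 + O}$ ($B{\left(O \right)} = \frac{O + 35}{O - 44} = \frac{35 + O}{-44 + O}$)
$\frac{B{\left(-49 \right)}}{4452} = \frac{\frac{1}{-44 - 49} \left(35 - 49\right)}{4452} = \frac{1}{-93} \left(-14\right) \frac{1}{4452} = \left(- \frac{1}{93}\right) \left(-14\right) \frac{1}{4452} = \frac{14}{93} \cdot \frac{1}{4452} = \frac{1}{29574}$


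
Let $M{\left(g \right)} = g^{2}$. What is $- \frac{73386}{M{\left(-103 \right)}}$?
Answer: $- \frac{73386}{10609} \approx -6.9173$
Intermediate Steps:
$- \frac{73386}{M{\left(-103 \right)}} = - \frac{73386}{\left(-103\right)^{2}} = - \frac{73386}{10609}$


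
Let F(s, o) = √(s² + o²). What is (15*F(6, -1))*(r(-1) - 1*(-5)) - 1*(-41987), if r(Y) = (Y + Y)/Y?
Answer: 41987 + 105*√37 ≈ 42626.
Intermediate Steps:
r(Y) = 2 (r(Y) = (2*Y)/Y = 2)
F(s, o) = √(o² + s²)
(15*F(6, -1))*(r(-1) - 1*(-5)) - 1*(-41987) = (15*√((-1)² + 6²))*(2 - 1*(-5)) - 1*(-41987) = (15*√(1 + 36))*(2 + 5) + 41987 = (15*√37)*7 + 41987 = 105*√37 + 41987 = 41987 + 105*√37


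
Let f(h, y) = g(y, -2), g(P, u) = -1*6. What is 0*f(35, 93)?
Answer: 0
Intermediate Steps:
g(P, u) = -6
f(h, y) = -6
0*f(35, 93) = 0*(-6) = 0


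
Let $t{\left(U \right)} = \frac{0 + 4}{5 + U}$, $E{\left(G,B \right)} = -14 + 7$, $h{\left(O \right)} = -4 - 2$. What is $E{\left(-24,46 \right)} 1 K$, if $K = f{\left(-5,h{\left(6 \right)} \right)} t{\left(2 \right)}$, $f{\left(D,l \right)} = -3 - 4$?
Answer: $28$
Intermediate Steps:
$h{\left(O \right)} = -6$ ($h{\left(O \right)} = -4 - 2 = -6$)
$E{\left(G,B \right)} = -7$
$f{\left(D,l \right)} = -7$
$t{\left(U \right)} = \frac{4}{5 + U}$
$K = -4$ ($K = - 7 \frac{4}{5 + 2} = - 7 \cdot \frac{4}{7} = - 7 \cdot 4 \cdot \frac{1}{7} = \left(-7\right) \frac{4}{7} = -4$)
$E{\left(-24,46 \right)} 1 K = - 7 \cdot 1 \left(-4\right) = \left(-7\right) \left(-4\right) = 28$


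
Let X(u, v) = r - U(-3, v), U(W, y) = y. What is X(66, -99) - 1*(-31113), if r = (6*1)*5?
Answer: 31242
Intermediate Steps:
r = 30 (r = 6*5 = 30)
X(u, v) = 30 - v
X(66, -99) - 1*(-31113) = (30 - 1*(-99)) - 1*(-31113) = (30 + 99) + 31113 = 129 + 31113 = 31242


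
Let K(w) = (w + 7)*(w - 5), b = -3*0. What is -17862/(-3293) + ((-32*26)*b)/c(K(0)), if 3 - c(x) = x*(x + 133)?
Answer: 17862/3293 ≈ 5.4242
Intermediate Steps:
b = 0
K(w) = (-5 + w)*(7 + w) (K(w) = (7 + w)*(-5 + w) = (-5 + w)*(7 + w))
c(x) = 3 - x*(133 + x) (c(x) = 3 - x*(x + 133) = 3 - x*(133 + x))
-17862/(-3293) + ((-32*26)*b)/c(K(0)) = -17862/(-3293) + (-32*26*0)/(3 - (-35 + 0**2 + 2*0)**2 - 133*(-35 + 0**2 + 2*0)) = -17862*(-1/3293) + (-832*0)/(3 - (-35 + 0 + 0)**2 - 133*(-35 + 0 + 0)) = 17862/3293 + 0/(3 - 1*(-35)**2 - 133*(-35)) = 17862/3293 + 0/(3 - 1*1225 + 4655) = 17862/3293 + 0/(3 - 1225 + 4655) = 17862/3293 + 0/3433 = 17862/3293 + 0*(1/3433) = 17862/3293 + 0 = 17862/3293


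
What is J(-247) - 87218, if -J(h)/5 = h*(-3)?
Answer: -90923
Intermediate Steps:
J(h) = 15*h (J(h) = -5*h*(-3) = -(-15)*h = 15*h)
J(-247) - 87218 = 15*(-247) - 87218 = -3705 - 87218 = -90923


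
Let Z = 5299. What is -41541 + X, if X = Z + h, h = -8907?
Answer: -45149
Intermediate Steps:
X = -3608 (X = 5299 - 8907 = -3608)
-41541 + X = -41541 - 3608 = -45149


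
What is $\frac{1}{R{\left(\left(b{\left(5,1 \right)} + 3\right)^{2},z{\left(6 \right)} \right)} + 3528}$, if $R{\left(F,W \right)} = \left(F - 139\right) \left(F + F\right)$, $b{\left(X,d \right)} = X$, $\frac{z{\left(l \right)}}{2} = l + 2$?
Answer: $- \frac{1}{6072} \approx -0.00016469$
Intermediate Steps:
$z{\left(l \right)} = 4 + 2 l$ ($z{\left(l \right)} = 2 \left(l + 2\right) = 2 \left(2 + l\right) = 4 + 2 l$)
$R{\left(F,W \right)} = 2 F \left(-139 + F\right)$ ($R{\left(F,W \right)} = \left(-139 + F\right) 2 F = 2 F \left(-139 + F\right)$)
$\frac{1}{R{\left(\left(b{\left(5,1 \right)} + 3\right)^{2},z{\left(6 \right)} \right)} + 3528} = \frac{1}{2 \left(5 + 3\right)^{2} \left(-139 + \left(5 + 3\right)^{2}\right) + 3528} = \frac{1}{2 \cdot 8^{2} \left(-139 + 8^{2}\right) + 3528} = \frac{1}{2 \cdot 64 \left(-139 + 64\right) + 3528} = \frac{1}{2 \cdot 64 \left(-75\right) + 3528} = \frac{1}{-9600 + 3528} = \frac{1}{-6072} = - \frac{1}{6072}$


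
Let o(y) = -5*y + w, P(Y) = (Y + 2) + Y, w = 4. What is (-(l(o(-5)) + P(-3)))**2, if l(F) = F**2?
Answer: 700569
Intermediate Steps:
P(Y) = 2 + 2*Y (P(Y) = (2 + Y) + Y = 2 + 2*Y)
o(y) = 4 - 5*y (o(y) = -5*y + 4 = 4 - 5*y)
(-(l(o(-5)) + P(-3)))**2 = (-((4 - 5*(-5))**2 + (2 + 2*(-3))))**2 = (-((4 + 25)**2 + (2 - 6)))**2 = (-(29**2 - 4))**2 = (-(841 - 4))**2 = (-1*837)**2 = (-837)**2 = 700569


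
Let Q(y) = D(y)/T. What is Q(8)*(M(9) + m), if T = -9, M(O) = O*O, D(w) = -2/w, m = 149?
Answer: 115/18 ≈ 6.3889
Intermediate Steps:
M(O) = O²
Q(y) = 2/(9*y) (Q(y) = -2/y/(-9) = -2/y*(-⅑) = 2/(9*y))
Q(8)*(M(9) + m) = ((2/9)/8)*(9² + 149) = ((2/9)*(⅛))*(81 + 149) = (1/36)*230 = 115/18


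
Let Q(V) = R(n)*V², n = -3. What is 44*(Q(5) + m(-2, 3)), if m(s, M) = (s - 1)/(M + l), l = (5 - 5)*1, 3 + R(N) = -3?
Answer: -6644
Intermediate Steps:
R(N) = -6 (R(N) = -3 - 3 = -6)
l = 0 (l = 0*1 = 0)
m(s, M) = (-1 + s)/M (m(s, M) = (s - 1)/(M + 0) = (-1 + s)/M)
Q(V) = -6*V²
44*(Q(5) + m(-2, 3)) = 44*(-6*5² + (-1 - 2)/3) = 44*(-6*25 + (⅓)*(-3)) = 44*(-150 - 1) = 44*(-151) = -6644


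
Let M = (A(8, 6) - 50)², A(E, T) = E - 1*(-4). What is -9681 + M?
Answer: -8237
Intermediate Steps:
A(E, T) = 4 + E (A(E, T) = E + 4 = 4 + E)
M = 1444 (M = ((4 + 8) - 50)² = (12 - 50)² = (-38)² = 1444)
-9681 + M = -9681 + 1444 = -8237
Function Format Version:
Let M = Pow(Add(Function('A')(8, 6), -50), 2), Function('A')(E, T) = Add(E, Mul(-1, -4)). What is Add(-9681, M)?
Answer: -8237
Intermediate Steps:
Function('A')(E, T) = Add(4, E) (Function('A')(E, T) = Add(E, 4) = Add(4, E))
M = 1444 (M = Pow(Add(Add(4, 8), -50), 2) = Pow(Add(12, -50), 2) = Pow(-38, 2) = 1444)
Add(-9681, M) = Add(-9681, 1444) = -8237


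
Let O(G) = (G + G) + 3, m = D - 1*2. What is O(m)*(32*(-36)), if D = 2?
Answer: -3456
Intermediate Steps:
m = 0 (m = 2 - 1*2 = 2 - 2 = 0)
O(G) = 3 + 2*G (O(G) = 2*G + 3 = 3 + 2*G)
O(m)*(32*(-36)) = (3 + 2*0)*(32*(-36)) = (3 + 0)*(-1152) = 3*(-1152) = -3456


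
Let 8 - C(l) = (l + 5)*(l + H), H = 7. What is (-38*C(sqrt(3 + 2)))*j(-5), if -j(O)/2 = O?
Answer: 12160 + 4560*sqrt(5) ≈ 22356.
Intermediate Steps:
C(l) = 8 - (5 + l)*(7 + l) (C(l) = 8 - (l + 5)*(l + 7) = 8 - (5 + l)*(7 + l))
j(O) = -2*O
(-38*C(sqrt(3 + 2)))*j(-5) = (-38*(-27 - (sqrt(3 + 2))**2 - 12*sqrt(3 + 2)))*(-2*(-5)) = -38*(-27 - (sqrt(5))**2 - 12*sqrt(5))*10 = -38*(-27 - 1*5 - 12*sqrt(5))*10 = -38*(-27 - 5 - 12*sqrt(5))*10 = -38*(-32 - 12*sqrt(5))*10 = (1216 + 456*sqrt(5))*10 = 12160 + 4560*sqrt(5)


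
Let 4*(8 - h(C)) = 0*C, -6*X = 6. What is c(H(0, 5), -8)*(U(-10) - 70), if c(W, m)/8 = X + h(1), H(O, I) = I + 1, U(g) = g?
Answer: -4480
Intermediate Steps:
X = -1 (X = -⅙*6 = -1)
h(C) = 8 (h(C) = 8 - 0*C = 8 - ¼*0 = 8 + 0 = 8)
H(O, I) = 1 + I
c(W, m) = 56 (c(W, m) = 8*(-1 + 8) = 8*7 = 56)
c(H(0, 5), -8)*(U(-10) - 70) = 56*(-10 - 70) = 56*(-80) = -4480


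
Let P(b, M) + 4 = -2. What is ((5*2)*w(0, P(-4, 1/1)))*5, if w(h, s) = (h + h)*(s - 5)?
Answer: 0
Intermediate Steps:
P(b, M) = -6 (P(b, M) = -4 - 2 = -6)
w(h, s) = 2*h*(-5 + s) (w(h, s) = (2*h)*(-5 + s) = 2*h*(-5 + s))
((5*2)*w(0, P(-4, 1/1)))*5 = ((5*2)*(2*0*(-5 - 6)))*5 = (10*(2*0*(-11)))*5 = (10*0)*5 = 0*5 = 0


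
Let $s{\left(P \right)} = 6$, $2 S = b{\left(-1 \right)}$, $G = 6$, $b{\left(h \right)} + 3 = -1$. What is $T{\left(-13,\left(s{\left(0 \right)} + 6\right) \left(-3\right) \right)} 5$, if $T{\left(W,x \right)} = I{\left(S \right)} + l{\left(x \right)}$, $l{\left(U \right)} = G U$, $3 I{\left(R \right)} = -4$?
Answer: $- \frac{3260}{3} \approx -1086.7$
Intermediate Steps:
$b{\left(h \right)} = -4$ ($b{\left(h \right)} = -3 - 1 = -4$)
$S = -2$ ($S = \frac{1}{2} \left(-4\right) = -2$)
$I{\left(R \right)} = - \frac{4}{3}$ ($I{\left(R \right)} = \frac{1}{3} \left(-4\right) = - \frac{4}{3}$)
$l{\left(U \right)} = 6 U$
$T{\left(W,x \right)} = - \frac{4}{3} + 6 x$
$T{\left(-13,\left(s{\left(0 \right)} + 6\right) \left(-3\right) \right)} 5 = \left(- \frac{4}{3} + 6 \left(6 + 6\right) \left(-3\right)\right) 5 = \left(- \frac{4}{3} + 6 \cdot 12 \left(-3\right)\right) 5 = \left(- \frac{4}{3} + 6 \left(-36\right)\right) 5 = \left(- \frac{4}{3} - 216\right) 5 = \left(- \frac{652}{3}\right) 5 = - \frac{3260}{3}$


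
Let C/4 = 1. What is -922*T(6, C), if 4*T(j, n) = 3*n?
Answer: -2766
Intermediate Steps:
C = 4 (C = 4*1 = 4)
T(j, n) = 3*n/4 (T(j, n) = (3*n)/4 = 3*n/4)
-922*T(6, C) = -1383*4/2 = -922*3 = -2766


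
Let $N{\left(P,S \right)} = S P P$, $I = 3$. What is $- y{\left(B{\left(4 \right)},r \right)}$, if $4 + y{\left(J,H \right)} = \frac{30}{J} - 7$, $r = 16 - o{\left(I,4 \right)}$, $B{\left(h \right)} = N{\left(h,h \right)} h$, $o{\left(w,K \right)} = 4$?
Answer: $\frac{1393}{128} \approx 10.883$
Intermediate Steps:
$N{\left(P,S \right)} = S P^{2}$ ($N{\left(P,S \right)} = P S P = S P^{2}$)
$B{\left(h \right)} = h^{4}$ ($B{\left(h \right)} = h h^{2} h = h^{3} h = h^{4}$)
$r = 12$ ($r = 16 - 4 = 12$)
$y{\left(J,H \right)} = -11 + \frac{30}{J}$ ($y{\left(J,H \right)} = -4 + \left(\frac{30}{J} - 7\right) = -4 - \left(7 - \frac{30}{J}\right) = -11 + \frac{30}{J}$)
$- y{\left(B{\left(4 \right)},r \right)} = - (-11 + \frac{30}{4^{4}}) = - (-11 + \frac{30}{256}) = - (-11 + 30 \cdot \frac{1}{256}) = - (-11 + \frac{15}{128}) = \left(-1\right) \left(- \frac{1393}{128}\right) = \frac{1393}{128}$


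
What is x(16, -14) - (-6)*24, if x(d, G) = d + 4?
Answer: 164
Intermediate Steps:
x(d, G) = 4 + d
x(16, -14) - (-6)*24 = (4 + 16) - (-6)*24 = 20 - 1*(-144) = 20 + 144 = 164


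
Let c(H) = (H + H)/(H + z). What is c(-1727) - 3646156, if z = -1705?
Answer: -568800179/156 ≈ -3.6462e+6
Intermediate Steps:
c(H) = 2*H/(-1705 + H) (c(H) = (H + H)/(H - 1705) = (2*H)/(-1705 + H) = 2*H/(-1705 + H))
c(-1727) - 3646156 = 2*(-1727)/(-1705 - 1727) - 3646156 = 2*(-1727)/(-3432) - 3646156 = 2*(-1727)*(-1/3432) - 3646156 = 157/156 - 3646156 = -568800179/156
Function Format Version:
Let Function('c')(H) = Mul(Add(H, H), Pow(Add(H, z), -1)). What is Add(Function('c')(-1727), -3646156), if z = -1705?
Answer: Rational(-568800179, 156) ≈ -3.6462e+6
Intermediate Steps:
Function('c')(H) = Mul(2, H, Pow(Add(-1705, H), -1)) (Function('c')(H) = Mul(Add(H, H), Pow(Add(H, -1705), -1)) = Mul(Mul(2, H), Pow(Add(-1705, H), -1)) = Mul(2, H, Pow(Add(-1705, H), -1)))
Add(Function('c')(-1727), -3646156) = Add(Mul(2, -1727, Pow(Add(-1705, -1727), -1)), -3646156) = Add(Mul(2, -1727, Pow(-3432, -1)), -3646156) = Add(Mul(2, -1727, Rational(-1, 3432)), -3646156) = Add(Rational(157, 156), -3646156) = Rational(-568800179, 156)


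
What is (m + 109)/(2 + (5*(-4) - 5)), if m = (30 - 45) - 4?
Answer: -90/23 ≈ -3.9130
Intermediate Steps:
m = -19 (m = -15 - 4 = -19)
(m + 109)/(2 + (5*(-4) - 5)) = (-19 + 109)/(2 + (5*(-4) - 5)) = 90/(2 + (-20 - 5)) = 90/(2 - 25) = 90/(-23) = -1/23*90 = -90/23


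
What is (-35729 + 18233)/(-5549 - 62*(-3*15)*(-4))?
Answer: 17496/16709 ≈ 1.0471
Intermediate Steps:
(-35729 + 18233)/(-5549 - 62*(-3*15)*(-4)) = -17496/(-5549 - (-2790)*(-4)) = -17496/(-5549 - 62*180) = -17496/(-5549 - 11160) = -17496/(-16709) = -17496*(-1/16709) = 17496/16709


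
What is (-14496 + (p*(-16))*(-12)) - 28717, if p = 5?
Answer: -42253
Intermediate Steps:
(-14496 + (p*(-16))*(-12)) - 28717 = (-14496 + (5*(-16))*(-12)) - 28717 = (-14496 - 80*(-12)) - 28717 = (-14496 + 960) - 28717 = -13536 - 28717 = -42253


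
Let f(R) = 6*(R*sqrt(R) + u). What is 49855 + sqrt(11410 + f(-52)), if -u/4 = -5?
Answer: 49855 + sqrt(11530 - 624*I*sqrt(13)) ≈ 49963.0 - 10.427*I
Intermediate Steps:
u = 20 (u = -4*(-5) = 20)
f(R) = 120 + 6*R**(3/2) (f(R) = 6*(R*sqrt(R) + 20) = 6*(R**(3/2) + 20) = 6*(20 + R**(3/2)) = 120 + 6*R**(3/2))
49855 + sqrt(11410 + f(-52)) = 49855 + sqrt(11410 + (120 + 6*(-52)**(3/2))) = 49855 + sqrt(11410 + (120 + 6*(-104*I*sqrt(13)))) = 49855 + sqrt(11410 + (120 - 624*I*sqrt(13))) = 49855 + sqrt(11530 - 624*I*sqrt(13))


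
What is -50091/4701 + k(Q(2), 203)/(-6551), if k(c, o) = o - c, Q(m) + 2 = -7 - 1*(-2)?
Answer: -109711117/10265417 ≈ -10.687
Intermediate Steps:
Q(m) = -7 (Q(m) = -2 + (-7 - 1*(-2)) = -2 + (-7 + 2) = -2 - 5 = -7)
-50091/4701 + k(Q(2), 203)/(-6551) = -50091/4701 + (203 - 1*(-7))/(-6551) = -50091*1/4701 + (203 + 7)*(-1/6551) = -16697/1567 + 210*(-1/6551) = -16697/1567 - 210/6551 = -109711117/10265417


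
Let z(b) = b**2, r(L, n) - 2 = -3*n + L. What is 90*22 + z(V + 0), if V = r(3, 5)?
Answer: 2080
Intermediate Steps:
r(L, n) = 2 + L - 3*n (r(L, n) = 2 + (-3*n + L) = 2 + (L - 3*n) = 2 + L - 3*n)
V = -10 (V = 2 + 3 - 3*5 = 2 + 3 - 15 = -10)
90*22 + z(V + 0) = 90*22 + (-10 + 0)**2 = 1980 + (-10)**2 = 1980 + 100 = 2080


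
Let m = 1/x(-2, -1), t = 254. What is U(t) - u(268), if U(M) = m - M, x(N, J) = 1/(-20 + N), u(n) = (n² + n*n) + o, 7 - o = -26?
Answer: -143957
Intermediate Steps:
o = 33 (o = 7 - 1*(-26) = 7 + 26 = 33)
u(n) = 33 + 2*n² (u(n) = (n² + n*n) + 33 = (n² + n²) + 33 = 2*n² + 33 = 33 + 2*n²)
m = -22 (m = 1/(1/(-20 - 2)) = 1/(1/(-22)) = 1/(-1/22) = -22)
U(M) = -22 - M
U(t) - u(268) = (-22 - 1*254) - (33 + 2*268²) = (-22 - 254) - (33 + 2*71824) = -276 - (33 + 143648) = -276 - 1*143681 = -276 - 143681 = -143957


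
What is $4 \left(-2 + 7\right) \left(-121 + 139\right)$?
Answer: $360$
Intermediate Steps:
$4 \left(-2 + 7\right) \left(-121 + 139\right) = 4 \cdot 5 \cdot 18 = 20 \cdot 18 = 360$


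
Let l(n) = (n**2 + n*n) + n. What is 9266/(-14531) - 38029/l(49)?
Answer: -54322615/6408171 ≈ -8.4771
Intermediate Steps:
l(n) = n + 2*n**2 (l(n) = (n**2 + n**2) + n = 2*n**2 + n = n + 2*n**2)
9266/(-14531) - 38029/l(49) = 9266/(-14531) - 38029*1/(49*(1 + 2*49)) = 9266*(-1/14531) - 38029*1/(49*(1 + 98)) = -9266/14531 - 38029/(49*99) = -9266/14531 - 38029/4851 = -54322615/6408171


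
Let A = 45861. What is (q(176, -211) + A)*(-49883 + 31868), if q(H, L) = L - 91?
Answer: -820745385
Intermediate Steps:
q(H, L) = -91 + L
(q(176, -211) + A)*(-49883 + 31868) = ((-91 - 211) + 45861)*(-49883 + 31868) = (-302 + 45861)*(-18015) = 45559*(-18015) = -820745385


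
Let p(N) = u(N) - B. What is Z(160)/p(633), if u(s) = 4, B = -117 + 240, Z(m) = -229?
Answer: 229/119 ≈ 1.9244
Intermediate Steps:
B = 123
p(N) = -119 (p(N) = 4 - 1*123 = 4 - 123 = -119)
Z(160)/p(633) = -229/(-119) = -229*(-1/119) = 229/119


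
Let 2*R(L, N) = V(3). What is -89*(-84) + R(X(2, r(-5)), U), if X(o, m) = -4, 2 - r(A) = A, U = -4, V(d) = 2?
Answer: 7477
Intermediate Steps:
r(A) = 2 - A
R(L, N) = 1 (R(L, N) = (1/2)*2 = 1)
-89*(-84) + R(X(2, r(-5)), U) = -89*(-84) + 1 = 7476 + 1 = 7477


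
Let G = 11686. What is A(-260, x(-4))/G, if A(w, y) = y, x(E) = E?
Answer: -2/5843 ≈ -0.00034229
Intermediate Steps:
A(-260, x(-4))/G = -4/11686 = -4*1/11686 = -2/5843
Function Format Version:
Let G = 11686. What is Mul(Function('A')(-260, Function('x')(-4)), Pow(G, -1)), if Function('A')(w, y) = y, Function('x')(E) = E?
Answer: Rational(-2, 5843) ≈ -0.00034229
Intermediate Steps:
Mul(Function('A')(-260, Function('x')(-4)), Pow(G, -1)) = Mul(-4, Pow(11686, -1)) = Mul(-4, Rational(1, 11686)) = Rational(-2, 5843)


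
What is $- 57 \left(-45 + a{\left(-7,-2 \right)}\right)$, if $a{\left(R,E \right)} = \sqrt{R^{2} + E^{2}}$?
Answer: $2565 - 57 \sqrt{53} \approx 2150.0$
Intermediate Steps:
$a{\left(R,E \right)} = \sqrt{E^{2} + R^{2}}$
$- 57 \left(-45 + a{\left(-7,-2 \right)}\right) = - 57 \left(-45 + \sqrt{\left(-2\right)^{2} + \left(-7\right)^{2}}\right) = - 57 \left(-45 + \sqrt{4 + 49}\right) = - 57 \left(-45 + \sqrt{53}\right) = 2565 - 57 \sqrt{53}$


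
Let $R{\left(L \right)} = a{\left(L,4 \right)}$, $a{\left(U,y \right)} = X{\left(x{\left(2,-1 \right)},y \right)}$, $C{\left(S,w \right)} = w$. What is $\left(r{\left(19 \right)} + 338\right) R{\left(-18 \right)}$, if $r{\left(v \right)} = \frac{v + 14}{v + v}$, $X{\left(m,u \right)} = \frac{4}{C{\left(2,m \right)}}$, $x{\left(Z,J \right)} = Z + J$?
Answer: $\frac{25754}{19} \approx 1355.5$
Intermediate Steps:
$x{\left(Z,J \right)} = J + Z$
$X{\left(m,u \right)} = \frac{4}{m}$
$a{\left(U,y \right)} = 4$ ($a{\left(U,y \right)} = \frac{4}{-1 + 2} = \frac{4}{1} = 4 \cdot 1 = 4$)
$R{\left(L \right)} = 4$
$r{\left(v \right)} = \frac{14 + v}{2 v}$
$\left(r{\left(19 \right)} + 338\right) R{\left(-18 \right)} = \left(\frac{14 + 19}{2 \cdot 19} + 338\right) 4 = \left(\frac{1}{2} \cdot \frac{1}{19} \cdot 33 + 338\right) 4 = \left(\frac{33}{38} + 338\right) 4 = \frac{12877}{38} \cdot 4 = \frac{25754}{19}$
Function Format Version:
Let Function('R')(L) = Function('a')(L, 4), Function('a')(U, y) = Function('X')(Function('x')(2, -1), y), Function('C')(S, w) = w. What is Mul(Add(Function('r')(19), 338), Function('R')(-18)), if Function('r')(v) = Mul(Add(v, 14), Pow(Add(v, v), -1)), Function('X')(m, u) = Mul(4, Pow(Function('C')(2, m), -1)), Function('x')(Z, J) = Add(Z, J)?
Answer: Rational(25754, 19) ≈ 1355.5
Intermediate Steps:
Function('x')(Z, J) = Add(J, Z)
Function('X')(m, u) = Mul(4, Pow(m, -1))
Function('a')(U, y) = 4 (Function('a')(U, y) = Mul(4, Pow(Add(-1, 2), -1)) = Mul(4, Pow(1, -1)) = Mul(4, 1) = 4)
Function('R')(L) = 4
Function('r')(v) = Mul(Rational(1, 2), Pow(v, -1), Add(14, v)) (Function('r')(v) = Mul(Add(14, v), Pow(Mul(2, v), -1)) = Mul(Add(14, v), Mul(Rational(1, 2), Pow(v, -1))) = Mul(Rational(1, 2), Pow(v, -1), Add(14, v)))
Mul(Add(Function('r')(19), 338), Function('R')(-18)) = Mul(Add(Mul(Rational(1, 2), Pow(19, -1), Add(14, 19)), 338), 4) = Mul(Add(Mul(Rational(1, 2), Rational(1, 19), 33), 338), 4) = Mul(Add(Rational(33, 38), 338), 4) = Mul(Rational(12877, 38), 4) = Rational(25754, 19)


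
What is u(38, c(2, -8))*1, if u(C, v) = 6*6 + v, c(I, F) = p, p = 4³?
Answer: 100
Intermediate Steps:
p = 64
c(I, F) = 64
u(C, v) = 36 + v
u(38, c(2, -8))*1 = (36 + 64)*1 = 100*1 = 100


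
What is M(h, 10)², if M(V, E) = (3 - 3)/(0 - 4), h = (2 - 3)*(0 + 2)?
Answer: 0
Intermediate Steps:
h = -2 (h = -1*2 = -2)
M(V, E) = 0 (M(V, E) = 0/(-4) = 0*(-¼) = 0)
M(h, 10)² = 0² = 0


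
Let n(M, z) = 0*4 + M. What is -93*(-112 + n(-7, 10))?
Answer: 11067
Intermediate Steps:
n(M, z) = M (n(M, z) = 0 + M = M)
-93*(-112 + n(-7, 10)) = -93*(-112 - 7) = -93*(-119) = 11067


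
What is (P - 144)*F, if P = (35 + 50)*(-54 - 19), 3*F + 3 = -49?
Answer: 330148/3 ≈ 1.1005e+5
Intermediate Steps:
F = -52/3 (F = -1 + (⅓)*(-49) = -1 - 49/3 = -52/3 ≈ -17.333)
P = -6205 (P = 85*(-73) = -6205)
(P - 144)*F = (-6205 - 144)*(-52/3) = -6349*(-52/3) = 330148/3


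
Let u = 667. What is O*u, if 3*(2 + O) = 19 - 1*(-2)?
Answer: 3335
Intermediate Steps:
O = 5 (O = -2 + (19 - 1*(-2))/3 = -2 + (19 + 2)/3 = -2 + (⅓)*21 = -2 + 7 = 5)
O*u = 5*667 = 3335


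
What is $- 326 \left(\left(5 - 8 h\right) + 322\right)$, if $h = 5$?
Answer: $-93562$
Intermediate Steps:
$- 326 \left(\left(5 - 8 h\right) + 322\right) = - 326 \left(\left(5 - 40\right) + 322\right) = - 326 \left(-35 + 322\right) = \left(-326\right) 287 = -93562$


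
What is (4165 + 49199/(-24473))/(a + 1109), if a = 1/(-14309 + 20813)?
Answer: 662633022384/176522207201 ≈ 3.7538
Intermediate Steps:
a = 1/6504 ≈ 0.00015375
(4165 + 49199/(-24473))/(a + 1109) = (4165 + 49199/(-24473))/(1/6504 + 1109) = (4165 + 49199*(-1/24473))/(7212937/6504) = (4165 - 49199/24473)*(6504/7212937) = (101880846/24473)*(6504/7212937) = 662633022384/176522207201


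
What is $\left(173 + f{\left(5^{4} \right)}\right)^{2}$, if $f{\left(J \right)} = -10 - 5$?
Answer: $24964$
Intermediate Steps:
$f{\left(J \right)} = -15$
$\left(173 + f{\left(5^{4} \right)}\right)^{2} = \left(173 - 15\right)^{2} = 158^{2} = 24964$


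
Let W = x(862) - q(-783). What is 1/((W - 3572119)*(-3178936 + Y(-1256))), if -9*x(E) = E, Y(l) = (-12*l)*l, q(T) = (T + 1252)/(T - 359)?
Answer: 5139/405875146965287260 ≈ 1.2662e-14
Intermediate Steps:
q(T) = (1252 + T)/(-359 + T)
Y(l) = -12*l²
x(E) = -E/9
W = -980183/10278 (W = -⅑*862 - (1252 - 783)/(-359 - 783) = -862/9 - 469/(-1142) = -862/9 - (-1)*469/1142 = -862/9 - 1*(-469/1142) = -862/9 + 469/1142 = -980183/10278 ≈ -95.367)
1/((W - 3572119)*(-3178936 + Y(-1256))) = 1/((-980183/10278 - 3572119)*(-3178936 - 12*(-1256)²)) = 1/(-36715219265*(-3178936 - 12*1577536)/10278) = 1/(-36715219265*(-3178936 - 18930432)/10278) = 1/(-36715219265/10278*(-22109368)) = 1/(405875146965287260/5139) = 5139/405875146965287260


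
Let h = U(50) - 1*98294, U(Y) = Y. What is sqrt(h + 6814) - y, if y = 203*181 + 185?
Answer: -36928 + I*sqrt(91430) ≈ -36928.0 + 302.37*I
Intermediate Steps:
y = 36928 (y = 36743 + 185 = 36928)
h = -98244 (h = 50 - 1*98294 = 50 - 98294 = -98244)
sqrt(h + 6814) - y = sqrt(-98244 + 6814) - 1*36928 = sqrt(-91430) - 36928 = I*sqrt(91430) - 36928 = -36928 + I*sqrt(91430)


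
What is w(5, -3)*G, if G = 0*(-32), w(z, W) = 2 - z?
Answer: 0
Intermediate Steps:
G = 0
w(5, -3)*G = (2 - 1*5)*0 = (2 - 5)*0 = -3*0 = 0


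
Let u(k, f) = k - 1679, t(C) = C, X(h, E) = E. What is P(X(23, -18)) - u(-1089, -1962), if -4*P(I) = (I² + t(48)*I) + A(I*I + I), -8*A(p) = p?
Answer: 46601/16 ≈ 2912.6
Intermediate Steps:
A(p) = -p/8
u(k, f) = -1679 + k
P(I) = -383*I/32 - 7*I²/32 (P(I) = -((I² + 48*I) - (I*I + I)/8)/4 = -((I² + 48*I) - (I² + I)/8)/4 = -((I² + 48*I) - (I + I²)/8)/4 = -((I² + 48*I) + (-I/8 - I²/8))/4 = -(7*I²/8 + 383*I/8)/4 = -383*I/32 - 7*I²/32)
P(X(23, -18)) - u(-1089, -1962) = (1/32)*(-18)*(-383 - 7*(-18)) - (-1679 - 1089) = (1/32)*(-18)*(-383 + 126) - 1*(-2768) = (1/32)*(-18)*(-257) + 2768 = 2313/16 + 2768 = 46601/16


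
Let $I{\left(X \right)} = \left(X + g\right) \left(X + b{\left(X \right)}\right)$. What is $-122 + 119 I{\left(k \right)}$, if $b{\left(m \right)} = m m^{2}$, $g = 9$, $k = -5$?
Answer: $-62002$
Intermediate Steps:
$b{\left(m \right)} = m^{3}$
$I{\left(X \right)} = \left(9 + X\right) \left(X + X^{3}\right)$ ($I{\left(X \right)} = \left(X + 9\right) \left(X + X^{3}\right) = \left(9 + X\right) \left(X + X^{3}\right)$)
$-122 + 119 I{\left(k \right)} = -122 + 119 \left(- 5 \left(9 - 5 + \left(-5\right)^{3} + 9 \left(-5\right)^{2}\right)\right) = -122 + 119 \left(- 5 \left(9 - 5 - 125 + 9 \cdot 25\right)\right) = -122 + 119 \left(- 5 \left(9 - 5 - 125 + 225\right)\right) = -122 + 119 \left(\left(-5\right) 104\right) = -122 + 119 \left(-520\right) = -122 - 61880 = -62002$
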